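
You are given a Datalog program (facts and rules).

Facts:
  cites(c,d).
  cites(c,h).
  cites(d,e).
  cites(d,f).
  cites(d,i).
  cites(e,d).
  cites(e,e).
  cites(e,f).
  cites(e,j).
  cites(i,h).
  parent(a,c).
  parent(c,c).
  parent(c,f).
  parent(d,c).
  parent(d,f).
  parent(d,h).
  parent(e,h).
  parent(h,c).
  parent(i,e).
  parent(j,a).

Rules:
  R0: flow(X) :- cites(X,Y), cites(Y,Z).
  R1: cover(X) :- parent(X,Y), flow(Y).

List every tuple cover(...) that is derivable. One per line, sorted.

cover(a)
cover(c)
cover(d)
cover(h)
cover(i)

round 1: derive flow(c) via R0 from cites(c,d), cites(d,e)
round 1: derive flow(d) via R0 from cites(d,e), cites(e,d)
round 1: derive flow(e) via R0 from cites(e,d), cites(d,e)
round 2: derive cover(a) via R1 from parent(a,c), flow(c)
round 2: derive cover(c) via R1 from parent(c,c), flow(c)
round 2: derive cover(d) via R1 from parent(d,c), flow(c)
round 2: derive cover(h) via R1 from parent(h,c), flow(c)
round 2: derive cover(i) via R1 from parent(i,e), flow(e)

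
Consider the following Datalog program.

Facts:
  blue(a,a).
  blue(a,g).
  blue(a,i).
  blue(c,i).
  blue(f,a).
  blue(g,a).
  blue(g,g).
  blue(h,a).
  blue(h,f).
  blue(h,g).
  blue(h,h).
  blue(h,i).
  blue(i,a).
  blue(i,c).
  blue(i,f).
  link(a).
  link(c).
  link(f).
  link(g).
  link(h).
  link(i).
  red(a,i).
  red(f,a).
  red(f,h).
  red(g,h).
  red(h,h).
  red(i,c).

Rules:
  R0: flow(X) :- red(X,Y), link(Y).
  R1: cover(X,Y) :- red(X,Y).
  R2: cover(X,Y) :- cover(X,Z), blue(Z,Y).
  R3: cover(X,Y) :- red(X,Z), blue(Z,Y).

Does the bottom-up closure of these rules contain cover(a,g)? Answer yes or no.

round 1: derive cover(a,i) via R1 from red(a,i)
round 1: derive cover(f,a) via R1 from red(f,a)
round 1: derive cover(f,h) via R1 from red(f,h)
round 1: derive cover(g,h) via R1 from red(g,h)
round 1: derive cover(h,h) via R1 from red(h,h)
round 1: derive cover(i,c) via R1 from red(i,c)
round 1: derive cover(a,a) via R3 from red(a,i), blue(i,a)
round 1: derive cover(a,c) via R3 from red(a,i), blue(i,c)
round 1: derive cover(a,f) via R3 from red(a,i), blue(i,f)
round 1: derive cover(f,f) via R3 from red(f,h), blue(h,f)
round 1: derive cover(f,g) via R3 from red(f,a), blue(a,g)
round 1: derive cover(f,i) via R3 from red(f,a), blue(a,i)
round 1: derive cover(g,a) via R3 from red(g,h), blue(h,a)
round 1: derive cover(g,f) via R3 from red(g,h), blue(h,f)
round 1: derive cover(g,g) via R3 from red(g,h), blue(h,g)
round 1: derive cover(g,i) via R3 from red(g,h), blue(h,i)
round 1: derive cover(h,a) via R3 from red(h,h), blue(h,a)
round 1: derive cover(h,f) via R3 from red(h,h), blue(h,f)
round 1: derive cover(h,g) via R3 from red(h,h), blue(h,g)
round 1: derive cover(h,i) via R3 from red(h,h), blue(h,i)
round 1: derive cover(i,i) via R3 from red(i,c), blue(c,i)
round 2: derive cover(a,g) via R2 from cover(a,a), blue(a,g)
round 2: derive cover(f,c) via R2 from cover(f,i), blue(i,c)
round 2: derive cover(g,c) via R2 from cover(g,i), blue(i,c)
round 2: derive cover(h,c) via R2 from cover(h,i), blue(i,c)
round 2: derive cover(i,a) via R2 from cover(i,i), blue(i,a)
round 2: derive cover(i,f) via R2 from cover(i,i), blue(i,f)
round 3: derive cover(i,g) via R2 from cover(i,a), blue(a,g)

yes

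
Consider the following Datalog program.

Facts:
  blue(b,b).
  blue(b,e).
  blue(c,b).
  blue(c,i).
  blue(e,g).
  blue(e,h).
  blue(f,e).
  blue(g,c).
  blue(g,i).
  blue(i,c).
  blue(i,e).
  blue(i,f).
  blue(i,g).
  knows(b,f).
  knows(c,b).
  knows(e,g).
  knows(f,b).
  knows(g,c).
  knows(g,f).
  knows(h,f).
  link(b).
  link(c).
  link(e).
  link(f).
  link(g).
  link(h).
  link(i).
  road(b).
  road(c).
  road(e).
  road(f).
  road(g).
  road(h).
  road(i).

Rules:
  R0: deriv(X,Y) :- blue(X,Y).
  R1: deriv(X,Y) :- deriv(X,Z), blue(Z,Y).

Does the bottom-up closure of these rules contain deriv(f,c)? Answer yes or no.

round 1: derive deriv(b,b) via R0 from blue(b,b)
round 1: derive deriv(b,e) via R0 from blue(b,e)
round 1: derive deriv(c,b) via R0 from blue(c,b)
round 1: derive deriv(c,i) via R0 from blue(c,i)
round 1: derive deriv(e,g) via R0 from blue(e,g)
round 1: derive deriv(e,h) via R0 from blue(e,h)
round 1: derive deriv(f,e) via R0 from blue(f,e)
round 1: derive deriv(g,c) via R0 from blue(g,c)
round 1: derive deriv(g,i) via R0 from blue(g,i)
round 1: derive deriv(i,c) via R0 from blue(i,c)
round 1: derive deriv(i,e) via R0 from blue(i,e)
round 1: derive deriv(i,f) via R0 from blue(i,f)
round 1: derive deriv(i,g) via R0 from blue(i,g)
round 2: derive deriv(b,g) via R1 from deriv(b,e), blue(e,g)
round 2: derive deriv(b,h) via R1 from deriv(b,e), blue(e,h)
round 2: derive deriv(c,c) via R1 from deriv(c,i), blue(i,c)
round 2: derive deriv(c,e) via R1 from deriv(c,b), blue(b,e)
round 2: derive deriv(c,f) via R1 from deriv(c,i), blue(i,f)
round 2: derive deriv(c,g) via R1 from deriv(c,i), blue(i,g)
round 2: derive deriv(e,c) via R1 from deriv(e,g), blue(g,c)
round 2: derive deriv(e,i) via R1 from deriv(e,g), blue(g,i)
round 2: derive deriv(f,g) via R1 from deriv(f,e), blue(e,g)
round 2: derive deriv(f,h) via R1 from deriv(f,e), blue(e,h)
round 2: derive deriv(g,b) via R1 from deriv(g,c), blue(c,b)
round 2: derive deriv(g,e) via R1 from deriv(g,i), blue(i,e)
round 2: derive deriv(g,f) via R1 from deriv(g,i), blue(i,f)
round 2: derive deriv(g,g) via R1 from deriv(g,i), blue(i,g)
round 2: derive deriv(i,b) via R1 from deriv(i,c), blue(c,b)
round 2: derive deriv(i,h) via R1 from deriv(i,e), blue(e,h)
round 2: derive deriv(i,i) via R1 from deriv(i,c), blue(c,i)
round 3: derive deriv(b,c) via R1 from deriv(b,g), blue(g,c)
round 3: derive deriv(b,i) via R1 from deriv(b,g), blue(g,i)
round 3: derive deriv(c,h) via R1 from deriv(c,e), blue(e,h)
round 3: derive deriv(e,b) via R1 from deriv(e,c), blue(c,b)
round 3: derive deriv(e,e) via R1 from deriv(e,i), blue(i,e)
round 3: derive deriv(e,f) via R1 from deriv(e,i), blue(i,f)
round 3: derive deriv(f,c) via R1 from deriv(f,g), blue(g,c)
round 3: derive deriv(f,i) via R1 from deriv(f,g), blue(g,i)
round 3: derive deriv(g,h) via R1 from deriv(g,e), blue(e,h)
round 4: derive deriv(b,f) via R1 from deriv(b,i), blue(i,f)
round 4: derive deriv(f,b) via R1 from deriv(f,c), blue(c,b)
round 4: derive deriv(f,f) via R1 from deriv(f,i), blue(i,f)

yes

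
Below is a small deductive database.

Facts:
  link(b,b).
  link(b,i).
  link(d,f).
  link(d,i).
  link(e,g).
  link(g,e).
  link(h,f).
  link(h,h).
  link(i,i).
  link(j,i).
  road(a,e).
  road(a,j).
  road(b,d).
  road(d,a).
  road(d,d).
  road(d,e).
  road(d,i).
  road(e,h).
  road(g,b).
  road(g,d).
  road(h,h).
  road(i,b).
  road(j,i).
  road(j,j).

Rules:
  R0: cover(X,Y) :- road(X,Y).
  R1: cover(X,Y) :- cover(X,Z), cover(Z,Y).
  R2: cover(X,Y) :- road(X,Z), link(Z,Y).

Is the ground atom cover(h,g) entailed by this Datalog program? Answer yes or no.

round 1: derive cover(a,e) via R0 from road(a,e)
round 1: derive cover(a,j) via R0 from road(a,j)
round 1: derive cover(b,d) via R0 from road(b,d)
round 1: derive cover(d,a) via R0 from road(d,a)
round 1: derive cover(d,d) via R0 from road(d,d)
round 1: derive cover(d,e) via R0 from road(d,e)
round 1: derive cover(d,i) via R0 from road(d,i)
round 1: derive cover(e,h) via R0 from road(e,h)
round 1: derive cover(g,b) via R0 from road(g,b)
round 1: derive cover(g,d) via R0 from road(g,d)
round 1: derive cover(h,h) via R0 from road(h,h)
round 1: derive cover(i,b) via R0 from road(i,b)
round 1: derive cover(j,i) via R0 from road(j,i)
round 1: derive cover(j,j) via R0 from road(j,j)
round 1: derive cover(a,g) via R2 from road(a,e), link(e,g)
round 1: derive cover(a,i) via R2 from road(a,j), link(j,i)
round 1: derive cover(b,f) via R2 from road(b,d), link(d,f)
round 1: derive cover(b,i) via R2 from road(b,d), link(d,i)
round 1: derive cover(d,f) via R2 from road(d,d), link(d,f)
round 1: derive cover(d,g) via R2 from road(d,e), link(e,g)
round 1: derive cover(e,f) via R2 from road(e,h), link(h,f)
round 1: derive cover(g,f) via R2 from road(g,d), link(d,f)
round 1: derive cover(g,i) via R2 from road(g,b), link(b,i)
round 1: derive cover(h,f) via R2 from road(h,h), link(h,f)
round 1: derive cover(i,i) via R2 from road(i,b), link(b,i)
round 2: derive cover(a,b) via R1 from cover(a,g), cover(g,b)
round 2: derive cover(a,d) via R1 from cover(a,g), cover(g,d)
round 2: derive cover(a,f) via R1 from cover(a,e), cover(e,f)
round 2: derive cover(a,h) via R1 from cover(a,e), cover(e,h)
round 2: derive cover(b,a) via R1 from cover(b,d), cover(d,a)
round 2: derive cover(b,b) via R1 from cover(b,i), cover(i,b)
round 2: derive cover(b,e) via R1 from cover(b,d), cover(d,e)
round 2: derive cover(b,g) via R1 from cover(b,d), cover(d,g)
round 2: derive cover(d,b) via R1 from cover(d,g), cover(g,b)
round 2: derive cover(d,h) via R1 from cover(d,e), cover(e,h)
round 2: derive cover(d,j) via R1 from cover(d,a), cover(a,j)
round 2: derive cover(g,a) via R1 from cover(g,d), cover(d,a)
round 2: derive cover(g,e) via R1 from cover(g,d), cover(d,e)
round 2: derive cover(g,g) via R1 from cover(g,d), cover(d,g)
round 2: derive cover(i,d) via R1 from cover(i,b), cover(b,d)
round 2: derive cover(i,f) via R1 from cover(i,b), cover(b,f)
round 2: derive cover(j,b) via R1 from cover(j,i), cover(i,b)
round 3: derive cover(a,a) via R1 from cover(a,b), cover(b,a)
round 3: derive cover(b,h) via R1 from cover(b,a), cover(a,h)
round 3: derive cover(b,j) via R1 from cover(b,a), cover(a,j)
round 3: derive cover(g,h) via R1 from cover(g,a), cover(a,h)
round 3: derive cover(g,j) via R1 from cover(g,a), cover(a,j)
round 3: derive cover(i,a) via R1 from cover(i,b), cover(b,a)
round 3: derive cover(i,e) via R1 from cover(i,b), cover(b,e)
round 3: derive cover(i,g) via R1 from cover(i,b), cover(b,g)
round 3: derive cover(i,h) via R1 from cover(i,d), cover(d,h)
round 3: derive cover(i,j) via R1 from cover(i,d), cover(d,j)
round 3: derive cover(j,a) via R1 from cover(j,b), cover(b,a)
round 3: derive cover(j,d) via R1 from cover(j,b), cover(b,d)
round 3: derive cover(j,e) via R1 from cover(j,b), cover(b,e)
round 3: derive cover(j,f) via R1 from cover(j,b), cover(b,f)
round 3: derive cover(j,g) via R1 from cover(j,b), cover(b,g)
round 4: derive cover(j,h) via R1 from cover(j,a), cover(a,h)

no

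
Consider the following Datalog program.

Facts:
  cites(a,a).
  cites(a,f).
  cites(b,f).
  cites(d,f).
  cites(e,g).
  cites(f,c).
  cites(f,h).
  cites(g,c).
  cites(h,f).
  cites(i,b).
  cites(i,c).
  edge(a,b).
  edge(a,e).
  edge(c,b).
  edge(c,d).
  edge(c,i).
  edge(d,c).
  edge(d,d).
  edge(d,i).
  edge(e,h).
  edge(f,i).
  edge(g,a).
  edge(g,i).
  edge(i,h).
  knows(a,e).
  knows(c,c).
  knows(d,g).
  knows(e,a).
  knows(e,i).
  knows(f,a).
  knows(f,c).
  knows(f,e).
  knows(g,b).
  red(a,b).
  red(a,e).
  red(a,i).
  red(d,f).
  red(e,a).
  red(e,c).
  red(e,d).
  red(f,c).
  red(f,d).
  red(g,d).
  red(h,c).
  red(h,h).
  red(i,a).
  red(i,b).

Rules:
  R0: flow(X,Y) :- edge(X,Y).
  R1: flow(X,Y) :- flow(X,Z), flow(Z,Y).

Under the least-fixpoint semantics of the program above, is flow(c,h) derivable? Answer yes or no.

round 1: derive flow(a,b) via R0 from edge(a,b)
round 1: derive flow(a,e) via R0 from edge(a,e)
round 1: derive flow(c,b) via R0 from edge(c,b)
round 1: derive flow(c,d) via R0 from edge(c,d)
round 1: derive flow(c,i) via R0 from edge(c,i)
round 1: derive flow(d,c) via R0 from edge(d,c)
round 1: derive flow(d,d) via R0 from edge(d,d)
round 1: derive flow(d,i) via R0 from edge(d,i)
round 1: derive flow(e,h) via R0 from edge(e,h)
round 1: derive flow(f,i) via R0 from edge(f,i)
round 1: derive flow(g,a) via R0 from edge(g,a)
round 1: derive flow(g,i) via R0 from edge(g,i)
round 1: derive flow(i,h) via R0 from edge(i,h)
round 2: derive flow(a,h) via R1 from flow(a,e), flow(e,h)
round 2: derive flow(c,c) via R1 from flow(c,d), flow(d,c)
round 2: derive flow(c,h) via R1 from flow(c,i), flow(i,h)
round 2: derive flow(d,b) via R1 from flow(d,c), flow(c,b)
round 2: derive flow(d,h) via R1 from flow(d,i), flow(i,h)
round 2: derive flow(f,h) via R1 from flow(f,i), flow(i,h)
round 2: derive flow(g,b) via R1 from flow(g,a), flow(a,b)
round 2: derive flow(g,e) via R1 from flow(g,a), flow(a,e)
round 2: derive flow(g,h) via R1 from flow(g,i), flow(i,h)

yes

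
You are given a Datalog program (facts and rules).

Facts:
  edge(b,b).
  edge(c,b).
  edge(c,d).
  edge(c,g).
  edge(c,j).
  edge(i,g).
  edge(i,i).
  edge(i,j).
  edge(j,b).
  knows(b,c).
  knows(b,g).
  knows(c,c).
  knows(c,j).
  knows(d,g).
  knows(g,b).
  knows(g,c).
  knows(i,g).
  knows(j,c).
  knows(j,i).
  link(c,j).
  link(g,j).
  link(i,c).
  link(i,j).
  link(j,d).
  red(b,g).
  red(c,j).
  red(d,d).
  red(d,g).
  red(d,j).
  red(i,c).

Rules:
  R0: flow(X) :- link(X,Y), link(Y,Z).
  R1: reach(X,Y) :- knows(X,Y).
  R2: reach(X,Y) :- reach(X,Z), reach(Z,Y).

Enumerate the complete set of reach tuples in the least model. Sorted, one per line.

round 1: derive reach(b,c) via R1 from knows(b,c)
round 1: derive reach(b,g) via R1 from knows(b,g)
round 1: derive reach(c,c) via R1 from knows(c,c)
round 1: derive reach(c,j) via R1 from knows(c,j)
round 1: derive reach(d,g) via R1 from knows(d,g)
round 1: derive reach(g,b) via R1 from knows(g,b)
round 1: derive reach(g,c) via R1 from knows(g,c)
round 1: derive reach(i,g) via R1 from knows(i,g)
round 1: derive reach(j,c) via R1 from knows(j,c)
round 1: derive reach(j,i) via R1 from knows(j,i)
round 2: derive reach(b,b) via R2 from reach(b,g), reach(g,b)
round 2: derive reach(b,j) via R2 from reach(b,c), reach(c,j)
round 2: derive reach(c,i) via R2 from reach(c,j), reach(j,i)
round 2: derive reach(d,b) via R2 from reach(d,g), reach(g,b)
round 2: derive reach(d,c) via R2 from reach(d,g), reach(g,c)
round 2: derive reach(g,g) via R2 from reach(g,b), reach(b,g)
round 2: derive reach(g,j) via R2 from reach(g,c), reach(c,j)
round 2: derive reach(i,b) via R2 from reach(i,g), reach(g,b)
round 2: derive reach(i,c) via R2 from reach(i,g), reach(g,c)
round 2: derive reach(j,g) via R2 from reach(j,i), reach(i,g)
round 2: derive reach(j,j) via R2 from reach(j,c), reach(c,j)
round 3: derive reach(b,i) via R2 from reach(b,c), reach(c,i)
round 3: derive reach(c,b) via R2 from reach(c,i), reach(i,b)
round 3: derive reach(c,g) via R2 from reach(c,i), reach(i,g)
round 3: derive reach(d,i) via R2 from reach(d,c), reach(c,i)
round 3: derive reach(d,j) via R2 from reach(d,b), reach(b,j)
round 3: derive reach(g,i) via R2 from reach(g,c), reach(c,i)
round 3: derive reach(i,i) via R2 from reach(i,c), reach(c,i)
round 3: derive reach(i,j) via R2 from reach(i,b), reach(b,j)
round 3: derive reach(j,b) via R2 from reach(j,g), reach(g,b)

reach(b,b)
reach(b,c)
reach(b,g)
reach(b,i)
reach(b,j)
reach(c,b)
reach(c,c)
reach(c,g)
reach(c,i)
reach(c,j)
reach(d,b)
reach(d,c)
reach(d,g)
reach(d,i)
reach(d,j)
reach(g,b)
reach(g,c)
reach(g,g)
reach(g,i)
reach(g,j)
reach(i,b)
reach(i,c)
reach(i,g)
reach(i,i)
reach(i,j)
reach(j,b)
reach(j,c)
reach(j,g)
reach(j,i)
reach(j,j)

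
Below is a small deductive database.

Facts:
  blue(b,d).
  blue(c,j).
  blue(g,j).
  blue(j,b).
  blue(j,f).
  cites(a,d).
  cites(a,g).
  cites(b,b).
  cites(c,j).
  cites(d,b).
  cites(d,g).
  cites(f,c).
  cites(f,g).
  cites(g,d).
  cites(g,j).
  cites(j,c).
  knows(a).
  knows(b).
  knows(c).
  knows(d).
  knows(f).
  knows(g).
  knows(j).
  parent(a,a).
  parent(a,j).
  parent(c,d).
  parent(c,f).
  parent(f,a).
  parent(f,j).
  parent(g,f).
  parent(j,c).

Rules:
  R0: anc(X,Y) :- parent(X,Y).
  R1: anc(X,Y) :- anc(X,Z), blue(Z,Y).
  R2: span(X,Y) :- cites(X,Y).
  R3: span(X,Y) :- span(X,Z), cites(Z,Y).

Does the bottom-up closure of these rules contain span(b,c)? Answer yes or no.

round 1: derive span(a,d) via R2 from cites(a,d)
round 1: derive span(a,g) via R2 from cites(a,g)
round 1: derive span(b,b) via R2 from cites(b,b)
round 1: derive span(c,j) via R2 from cites(c,j)
round 1: derive span(d,b) via R2 from cites(d,b)
round 1: derive span(d,g) via R2 from cites(d,g)
round 1: derive span(f,c) via R2 from cites(f,c)
round 1: derive span(f,g) via R2 from cites(f,g)
round 1: derive span(g,d) via R2 from cites(g,d)
round 1: derive span(g,j) via R2 from cites(g,j)
round 1: derive span(j,c) via R2 from cites(j,c)
round 2: derive span(a,b) via R3 from span(a,d), cites(d,b)
round 2: derive span(a,j) via R3 from span(a,g), cites(g,j)
round 2: derive span(c,c) via R3 from span(c,j), cites(j,c)
round 2: derive span(d,d) via R3 from span(d,g), cites(g,d)
round 2: derive span(d,j) via R3 from span(d,g), cites(g,j)
round 2: derive span(f,d) via R3 from span(f,g), cites(g,d)
round 2: derive span(f,j) via R3 from span(f,c), cites(c,j)
round 2: derive span(g,b) via R3 from span(g,d), cites(d,b)
round 2: derive span(g,c) via R3 from span(g,j), cites(j,c)
round 2: derive span(g,g) via R3 from span(g,d), cites(d,g)
round 2: derive span(j,j) via R3 from span(j,c), cites(c,j)
round 3: derive span(a,c) via R3 from span(a,j), cites(j,c)
round 3: derive span(d,c) via R3 from span(d,j), cites(j,c)
round 3: derive span(f,b) via R3 from span(f,d), cites(d,b)

no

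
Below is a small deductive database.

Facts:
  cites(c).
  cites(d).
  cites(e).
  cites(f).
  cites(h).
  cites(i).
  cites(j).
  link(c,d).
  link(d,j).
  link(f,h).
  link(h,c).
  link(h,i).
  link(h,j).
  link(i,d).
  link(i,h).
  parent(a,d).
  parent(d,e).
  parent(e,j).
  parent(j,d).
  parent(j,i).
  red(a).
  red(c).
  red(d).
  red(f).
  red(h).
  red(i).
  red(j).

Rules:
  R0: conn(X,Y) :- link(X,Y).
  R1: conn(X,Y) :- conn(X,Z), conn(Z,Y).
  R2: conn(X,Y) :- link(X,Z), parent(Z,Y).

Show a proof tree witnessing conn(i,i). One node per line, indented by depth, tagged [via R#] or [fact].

conn(i,i)  [via R1]
  conn(i,d)  [via R0]
    link(i,d)  [fact]
  conn(d,i)  [via R2]
    link(d,j)  [fact]
    parent(j,i)  [fact]

round 1: derive conn(c,d) via R0 from link(c,d)
round 1: derive conn(d,j) via R0 from link(d,j)
round 1: derive conn(f,h) via R0 from link(f,h)
round 1: derive conn(h,c) via R0 from link(h,c)
round 1: derive conn(h,i) via R0 from link(h,i)
round 1: derive conn(h,j) via R0 from link(h,j)
round 1: derive conn(i,d) via R0 from link(i,d)
round 1: derive conn(i,h) via R0 from link(i,h)
round 1: derive conn(c,e) via R2 from link(c,d), parent(d,e)
round 1: derive conn(d,d) via R2 from link(d,j), parent(j,d)
round 1: derive conn(d,i) via R2 from link(d,j), parent(j,i)
round 1: derive conn(h,d) via R2 from link(h,j), parent(j,d)
round 1: derive conn(i,e) via R2 from link(i,d), parent(d,e)
round 2: derive conn(c,i) via R1 from conn(c,d), conn(d,i)
round 2: derive conn(c,j) via R1 from conn(c,d), conn(d,j)
round 2: derive conn(d,e) via R1 from conn(d,i), conn(i,e)
round 2: derive conn(d,h) via R1 from conn(d,i), conn(i,h)
round 2: derive conn(f,c) via R1 from conn(f,h), conn(h,c)
round 2: derive conn(f,d) via R1 from conn(f,h), conn(h,d)
round 2: derive conn(f,i) via R1 from conn(f,h), conn(h,i)
round 2: derive conn(f,j) via R1 from conn(f,h), conn(h,j)
round 2: derive conn(h,e) via R1 from conn(h,c), conn(c,e)
round 2: derive conn(h,h) via R1 from conn(h,i), conn(i,h)
round 2: derive conn(i,c) via R1 from conn(i,h), conn(h,c)
round 2: derive conn(i,i) via R1 from conn(i,d), conn(d,i)
round 2: derive conn(i,j) via R1 from conn(i,d), conn(d,j)
round 3: derive conn(c,c) via R1 from conn(c,i), conn(i,c)
round 3: derive conn(c,h) via R1 from conn(c,d), conn(d,h)
round 3: derive conn(d,c) via R1 from conn(d,h), conn(h,c)
round 3: derive conn(f,e) via R1 from conn(f,c), conn(c,e)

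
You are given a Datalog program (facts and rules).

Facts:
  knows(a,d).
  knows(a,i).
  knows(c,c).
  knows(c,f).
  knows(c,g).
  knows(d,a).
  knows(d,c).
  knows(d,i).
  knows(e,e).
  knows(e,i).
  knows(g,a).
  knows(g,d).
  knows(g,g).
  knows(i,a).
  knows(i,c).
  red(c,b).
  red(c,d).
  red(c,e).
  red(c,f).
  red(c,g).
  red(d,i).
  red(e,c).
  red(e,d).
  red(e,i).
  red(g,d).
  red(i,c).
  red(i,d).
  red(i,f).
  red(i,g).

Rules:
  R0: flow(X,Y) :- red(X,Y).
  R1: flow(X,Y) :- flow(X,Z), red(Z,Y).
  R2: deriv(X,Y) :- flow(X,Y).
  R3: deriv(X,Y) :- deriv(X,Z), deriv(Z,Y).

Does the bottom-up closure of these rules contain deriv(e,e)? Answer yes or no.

yes

round 1: derive flow(c,b) via R0 from red(c,b)
round 1: derive flow(c,d) via R0 from red(c,d)
round 1: derive flow(c,e) via R0 from red(c,e)
round 1: derive flow(c,f) via R0 from red(c,f)
round 1: derive flow(c,g) via R0 from red(c,g)
round 1: derive flow(d,i) via R0 from red(d,i)
round 1: derive flow(e,c) via R0 from red(e,c)
round 1: derive flow(e,d) via R0 from red(e,d)
round 1: derive flow(e,i) via R0 from red(e,i)
round 1: derive flow(g,d) via R0 from red(g,d)
round 1: derive flow(i,c) via R0 from red(i,c)
round 1: derive flow(i,d) via R0 from red(i,d)
round 1: derive flow(i,f) via R0 from red(i,f)
round 1: derive flow(i,g) via R0 from red(i,g)
round 2: derive flow(c,c) via R1 from flow(c,e), red(e,c)
round 2: derive flow(c,i) via R1 from flow(c,d), red(d,i)
round 2: derive flow(d,c) via R1 from flow(d,i), red(i,c)
round 2: derive flow(d,d) via R1 from flow(d,i), red(i,d)
round 2: derive flow(d,f) via R1 from flow(d,i), red(i,f)
round 2: derive flow(d,g) via R1 from flow(d,i), red(i,g)
round 2: derive flow(e,b) via R1 from flow(e,c), red(c,b)
round 2: derive flow(e,e) via R1 from flow(e,c), red(c,e)
round 2: derive flow(e,f) via R1 from flow(e,c), red(c,f)
round 2: derive flow(e,g) via R1 from flow(e,c), red(c,g)
round 2: derive flow(g,i) via R1 from flow(g,d), red(d,i)
round 2: derive flow(i,b) via R1 from flow(i,c), red(c,b)
round 2: derive flow(i,e) via R1 from flow(i,c), red(c,e)
round 2: derive flow(i,i) via R1 from flow(i,d), red(d,i)
round 2: derive deriv(c,b) via R2 from flow(c,b)
round 2: derive deriv(c,d) via R2 from flow(c,d)
round 2: derive deriv(c,e) via R2 from flow(c,e)
round 2: derive deriv(c,f) via R2 from flow(c,f)
round 2: derive deriv(c,g) via R2 from flow(c,g)
round 2: derive deriv(d,i) via R2 from flow(d,i)
round 2: derive deriv(e,c) via R2 from flow(e,c)
round 2: derive deriv(e,d) via R2 from flow(e,d)
round 2: derive deriv(e,i) via R2 from flow(e,i)
round 2: derive deriv(g,d) via R2 from flow(g,d)
round 2: derive deriv(i,c) via R2 from flow(i,c)
round 2: derive deriv(i,d) via R2 from flow(i,d)
round 2: derive deriv(i,f) via R2 from flow(i,f)
round 2: derive deriv(i,g) via R2 from flow(i,g)
round 3: derive flow(d,b) via R1 from flow(d,c), red(c,b)
round 3: derive flow(d,e) via R1 from flow(d,c), red(c,e)
round 3: derive flow(g,c) via R1 from flow(g,i), red(i,c)
round 3: derive flow(g,f) via R1 from flow(g,i), red(i,f)
round 3: derive flow(g,g) via R1 from flow(g,i), red(i,g)
round 3: derive deriv(c,c) via R2 from flow(c,c)
round 3: derive deriv(c,i) via R2 from flow(c,i)
round 3: derive deriv(d,c) via R2 from flow(d,c)
round 3: derive deriv(d,d) via R2 from flow(d,d)
round 3: derive deriv(d,f) via R2 from flow(d,f)
round 3: derive deriv(d,g) via R2 from flow(d,g)
round 3: derive deriv(e,b) via R2 from flow(e,b)
round 3: derive deriv(e,e) via R2 from flow(e,e)
round 3: derive deriv(e,f) via R2 from flow(e,f)
round 3: derive deriv(e,g) via R2 from flow(e,g)
round 3: derive deriv(g,i) via R2 from flow(g,i)
round 3: derive deriv(i,b) via R2 from flow(i,b)
round 3: derive deriv(i,e) via R2 from flow(i,e)
round 3: derive deriv(i,i) via R2 from flow(i,i)
round 4: derive flow(g,b) via R1 from flow(g,c), red(c,b)
round 4: derive flow(g,e) via R1 from flow(g,c), red(c,e)
round 4: derive deriv(d,b) via R2 from flow(d,b)
round 4: derive deriv(d,e) via R2 from flow(d,e)
round 4: derive deriv(g,c) via R2 from flow(g,c)
round 4: derive deriv(g,f) via R2 from flow(g,f)
round 4: derive deriv(g,g) via R2 from flow(g,g)
round 4: derive deriv(g,b) via R3 from deriv(g,i), deriv(i,b)
round 4: derive deriv(g,e) via R3 from deriv(g,i), deriv(i,e)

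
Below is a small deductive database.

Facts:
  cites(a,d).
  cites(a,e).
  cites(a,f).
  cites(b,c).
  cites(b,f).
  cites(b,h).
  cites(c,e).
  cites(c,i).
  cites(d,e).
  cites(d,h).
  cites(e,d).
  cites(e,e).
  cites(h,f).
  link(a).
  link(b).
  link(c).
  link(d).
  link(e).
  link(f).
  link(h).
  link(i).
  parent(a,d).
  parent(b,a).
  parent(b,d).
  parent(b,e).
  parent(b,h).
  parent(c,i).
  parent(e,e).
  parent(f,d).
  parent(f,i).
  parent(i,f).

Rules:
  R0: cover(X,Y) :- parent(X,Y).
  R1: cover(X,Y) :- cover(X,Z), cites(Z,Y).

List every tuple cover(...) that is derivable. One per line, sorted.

cover(a,d)
cover(a,e)
cover(a,f)
cover(a,h)
cover(b,a)
cover(b,d)
cover(b,e)
cover(b,f)
cover(b,h)
cover(c,i)
cover(e,d)
cover(e,e)
cover(e,f)
cover(e,h)
cover(f,d)
cover(f,e)
cover(f,f)
cover(f,h)
cover(f,i)
cover(i,f)

round 1: derive cover(a,d) via R0 from parent(a,d)
round 1: derive cover(b,a) via R0 from parent(b,a)
round 1: derive cover(b,d) via R0 from parent(b,d)
round 1: derive cover(b,e) via R0 from parent(b,e)
round 1: derive cover(b,h) via R0 from parent(b,h)
round 1: derive cover(c,i) via R0 from parent(c,i)
round 1: derive cover(e,e) via R0 from parent(e,e)
round 1: derive cover(f,d) via R0 from parent(f,d)
round 1: derive cover(f,i) via R0 from parent(f,i)
round 1: derive cover(i,f) via R0 from parent(i,f)
round 2: derive cover(a,e) via R1 from cover(a,d), cites(d,e)
round 2: derive cover(a,h) via R1 from cover(a,d), cites(d,h)
round 2: derive cover(b,f) via R1 from cover(b,a), cites(a,f)
round 2: derive cover(e,d) via R1 from cover(e,e), cites(e,d)
round 2: derive cover(f,e) via R1 from cover(f,d), cites(d,e)
round 2: derive cover(f,h) via R1 from cover(f,d), cites(d,h)
round 3: derive cover(a,f) via R1 from cover(a,h), cites(h,f)
round 3: derive cover(e,h) via R1 from cover(e,d), cites(d,h)
round 3: derive cover(f,f) via R1 from cover(f,h), cites(h,f)
round 4: derive cover(e,f) via R1 from cover(e,h), cites(h,f)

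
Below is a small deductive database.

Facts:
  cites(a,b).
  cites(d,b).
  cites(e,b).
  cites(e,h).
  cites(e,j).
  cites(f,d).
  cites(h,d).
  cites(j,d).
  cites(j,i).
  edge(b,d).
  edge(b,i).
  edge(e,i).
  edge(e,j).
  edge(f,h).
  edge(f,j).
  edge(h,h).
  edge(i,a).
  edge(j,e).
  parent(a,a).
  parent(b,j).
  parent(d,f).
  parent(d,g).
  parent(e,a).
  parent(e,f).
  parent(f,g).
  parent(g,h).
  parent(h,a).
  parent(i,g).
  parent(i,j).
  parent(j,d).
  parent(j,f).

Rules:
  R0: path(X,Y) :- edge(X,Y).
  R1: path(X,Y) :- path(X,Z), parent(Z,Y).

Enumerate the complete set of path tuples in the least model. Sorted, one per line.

round 1: derive path(b,d) via R0 from edge(b,d)
round 1: derive path(b,i) via R0 from edge(b,i)
round 1: derive path(e,i) via R0 from edge(e,i)
round 1: derive path(e,j) via R0 from edge(e,j)
round 1: derive path(f,h) via R0 from edge(f,h)
round 1: derive path(f,j) via R0 from edge(f,j)
round 1: derive path(h,h) via R0 from edge(h,h)
round 1: derive path(i,a) via R0 from edge(i,a)
round 1: derive path(j,e) via R0 from edge(j,e)
round 2: derive path(b,f) via R1 from path(b,d), parent(d,f)
round 2: derive path(b,g) via R1 from path(b,d), parent(d,g)
round 2: derive path(b,j) via R1 from path(b,i), parent(i,j)
round 2: derive path(e,d) via R1 from path(e,j), parent(j,d)
round 2: derive path(e,f) via R1 from path(e,j), parent(j,f)
round 2: derive path(e,g) via R1 from path(e,i), parent(i,g)
round 2: derive path(f,a) via R1 from path(f,h), parent(h,a)
round 2: derive path(f,d) via R1 from path(f,j), parent(j,d)
round 2: derive path(f,f) via R1 from path(f,j), parent(j,f)
round 2: derive path(h,a) via R1 from path(h,h), parent(h,a)
round 2: derive path(j,a) via R1 from path(j,e), parent(e,a)
round 2: derive path(j,f) via R1 from path(j,e), parent(e,f)
round 3: derive path(b,h) via R1 from path(b,g), parent(g,h)
round 3: derive path(e,h) via R1 from path(e,g), parent(g,h)
round 3: derive path(f,g) via R1 from path(f,d), parent(d,g)
round 3: derive path(j,g) via R1 from path(j,f), parent(f,g)
round 4: derive path(b,a) via R1 from path(b,h), parent(h,a)
round 4: derive path(e,a) via R1 from path(e,h), parent(h,a)
round 4: derive path(j,h) via R1 from path(j,g), parent(g,h)

path(b,a)
path(b,d)
path(b,f)
path(b,g)
path(b,h)
path(b,i)
path(b,j)
path(e,a)
path(e,d)
path(e,f)
path(e,g)
path(e,h)
path(e,i)
path(e,j)
path(f,a)
path(f,d)
path(f,f)
path(f,g)
path(f,h)
path(f,j)
path(h,a)
path(h,h)
path(i,a)
path(j,a)
path(j,e)
path(j,f)
path(j,g)
path(j,h)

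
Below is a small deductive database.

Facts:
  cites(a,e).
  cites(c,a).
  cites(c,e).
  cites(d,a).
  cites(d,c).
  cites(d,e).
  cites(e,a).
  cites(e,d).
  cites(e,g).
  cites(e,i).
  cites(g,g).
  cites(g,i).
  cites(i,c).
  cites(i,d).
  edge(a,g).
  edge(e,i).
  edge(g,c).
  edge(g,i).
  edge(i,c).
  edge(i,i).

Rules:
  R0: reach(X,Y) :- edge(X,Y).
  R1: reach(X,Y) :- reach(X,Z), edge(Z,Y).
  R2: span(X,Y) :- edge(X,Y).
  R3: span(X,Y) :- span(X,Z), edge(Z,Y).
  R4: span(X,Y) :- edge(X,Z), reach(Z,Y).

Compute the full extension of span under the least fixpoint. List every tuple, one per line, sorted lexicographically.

span(a,c)
span(a,g)
span(a,i)
span(e,c)
span(e,i)
span(g,c)
span(g,i)
span(i,c)
span(i,i)

round 1: derive reach(a,g) via R0 from edge(a,g)
round 1: derive reach(e,i) via R0 from edge(e,i)
round 1: derive reach(g,c) via R0 from edge(g,c)
round 1: derive reach(g,i) via R0 from edge(g,i)
round 1: derive reach(i,c) via R0 from edge(i,c)
round 1: derive reach(i,i) via R0 from edge(i,i)
round 1: derive span(a,g) via R2 from edge(a,g)
round 1: derive span(e,i) via R2 from edge(e,i)
round 1: derive span(g,c) via R2 from edge(g,c)
round 1: derive span(g,i) via R2 from edge(g,i)
round 1: derive span(i,c) via R2 from edge(i,c)
round 1: derive span(i,i) via R2 from edge(i,i)
round 2: derive reach(a,c) via R1 from reach(a,g), edge(g,c)
round 2: derive reach(a,i) via R1 from reach(a,g), edge(g,i)
round 2: derive reach(e,c) via R1 from reach(e,i), edge(i,c)
round 2: derive span(a,c) via R3 from span(a,g), edge(g,c)
round 2: derive span(a,i) via R3 from span(a,g), edge(g,i)
round 2: derive span(e,c) via R3 from span(e,i), edge(i,c)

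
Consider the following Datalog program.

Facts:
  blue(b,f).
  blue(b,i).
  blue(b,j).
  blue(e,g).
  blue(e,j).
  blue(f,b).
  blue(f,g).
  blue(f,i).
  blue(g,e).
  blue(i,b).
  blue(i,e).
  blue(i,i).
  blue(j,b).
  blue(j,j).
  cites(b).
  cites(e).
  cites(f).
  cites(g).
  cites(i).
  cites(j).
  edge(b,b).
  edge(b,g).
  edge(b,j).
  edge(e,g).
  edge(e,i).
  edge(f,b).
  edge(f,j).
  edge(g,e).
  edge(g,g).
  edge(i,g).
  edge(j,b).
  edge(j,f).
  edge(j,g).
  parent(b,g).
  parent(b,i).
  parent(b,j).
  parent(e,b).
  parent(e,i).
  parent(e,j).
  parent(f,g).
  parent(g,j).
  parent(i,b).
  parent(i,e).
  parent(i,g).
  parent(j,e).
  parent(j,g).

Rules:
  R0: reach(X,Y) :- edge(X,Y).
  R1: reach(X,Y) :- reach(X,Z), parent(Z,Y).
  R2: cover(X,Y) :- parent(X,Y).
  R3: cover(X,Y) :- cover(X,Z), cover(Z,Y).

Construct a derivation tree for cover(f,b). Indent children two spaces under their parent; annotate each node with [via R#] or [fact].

round 1: derive cover(b,g) via R2 from parent(b,g)
round 1: derive cover(b,i) via R2 from parent(b,i)
round 1: derive cover(b,j) via R2 from parent(b,j)
round 1: derive cover(e,b) via R2 from parent(e,b)
round 1: derive cover(e,i) via R2 from parent(e,i)
round 1: derive cover(e,j) via R2 from parent(e,j)
round 1: derive cover(f,g) via R2 from parent(f,g)
round 1: derive cover(g,j) via R2 from parent(g,j)
round 1: derive cover(i,b) via R2 from parent(i,b)
round 1: derive cover(i,e) via R2 from parent(i,e)
round 1: derive cover(i,g) via R2 from parent(i,g)
round 1: derive cover(j,e) via R2 from parent(j,e)
round 1: derive cover(j,g) via R2 from parent(j,g)
round 2: derive cover(b,b) via R3 from cover(b,i), cover(i,b)
round 2: derive cover(b,e) via R3 from cover(b,i), cover(i,e)
round 2: derive cover(e,e) via R3 from cover(e,i), cover(i,e)
round 2: derive cover(e,g) via R3 from cover(e,b), cover(b,g)
round 2: derive cover(f,j) via R3 from cover(f,g), cover(g,j)
round 2: derive cover(g,e) via R3 from cover(g,j), cover(j,e)
round 2: derive cover(g,g) via R3 from cover(g,j), cover(j,g)
round 2: derive cover(i,i) via R3 from cover(i,b), cover(b,i)
round 2: derive cover(i,j) via R3 from cover(i,b), cover(b,j)
round 2: derive cover(j,b) via R3 from cover(j,e), cover(e,b)
round 2: derive cover(j,i) via R3 from cover(j,e), cover(e,i)
round 2: derive cover(j,j) via R3 from cover(j,e), cover(e,j)
round 3: derive cover(f,b) via R3 from cover(f,j), cover(j,b)
round 3: derive cover(f,e) via R3 from cover(f,g), cover(g,e)
round 3: derive cover(f,i) via R3 from cover(f,j), cover(j,i)
round 3: derive cover(g,b) via R3 from cover(g,e), cover(e,b)
round 3: derive cover(g,i) via R3 from cover(g,e), cover(e,i)

cover(f,b)  [via R3]
  cover(f,j)  [via R3]
    cover(f,g)  [via R2]
      parent(f,g)  [fact]
    cover(g,j)  [via R2]
      parent(g,j)  [fact]
  cover(j,b)  [via R3]
    cover(j,e)  [via R2]
      parent(j,e)  [fact]
    cover(e,b)  [via R2]
      parent(e,b)  [fact]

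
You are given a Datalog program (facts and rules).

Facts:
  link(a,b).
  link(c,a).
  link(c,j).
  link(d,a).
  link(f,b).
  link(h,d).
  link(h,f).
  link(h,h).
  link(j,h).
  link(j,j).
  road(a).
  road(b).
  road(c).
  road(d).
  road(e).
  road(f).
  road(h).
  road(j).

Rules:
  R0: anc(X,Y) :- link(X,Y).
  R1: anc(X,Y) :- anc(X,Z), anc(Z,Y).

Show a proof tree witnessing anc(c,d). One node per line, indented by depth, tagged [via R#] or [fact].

anc(c,d)  [via R1]
  anc(c,h)  [via R1]
    anc(c,j)  [via R0]
      link(c,j)  [fact]
    anc(j,h)  [via R0]
      link(j,h)  [fact]
  anc(h,d)  [via R0]
    link(h,d)  [fact]

round 1: derive anc(a,b) via R0 from link(a,b)
round 1: derive anc(c,a) via R0 from link(c,a)
round 1: derive anc(c,j) via R0 from link(c,j)
round 1: derive anc(d,a) via R0 from link(d,a)
round 1: derive anc(f,b) via R0 from link(f,b)
round 1: derive anc(h,d) via R0 from link(h,d)
round 1: derive anc(h,f) via R0 from link(h,f)
round 1: derive anc(h,h) via R0 from link(h,h)
round 1: derive anc(j,h) via R0 from link(j,h)
round 1: derive anc(j,j) via R0 from link(j,j)
round 2: derive anc(c,b) via R1 from anc(c,a), anc(a,b)
round 2: derive anc(c,h) via R1 from anc(c,j), anc(j,h)
round 2: derive anc(d,b) via R1 from anc(d,a), anc(a,b)
round 2: derive anc(h,a) via R1 from anc(h,d), anc(d,a)
round 2: derive anc(h,b) via R1 from anc(h,f), anc(f,b)
round 2: derive anc(j,d) via R1 from anc(j,h), anc(h,d)
round 2: derive anc(j,f) via R1 from anc(j,h), anc(h,f)
round 3: derive anc(c,d) via R1 from anc(c,h), anc(h,d)
round 3: derive anc(c,f) via R1 from anc(c,h), anc(h,f)
round 3: derive anc(j,a) via R1 from anc(j,d), anc(d,a)
round 3: derive anc(j,b) via R1 from anc(j,d), anc(d,b)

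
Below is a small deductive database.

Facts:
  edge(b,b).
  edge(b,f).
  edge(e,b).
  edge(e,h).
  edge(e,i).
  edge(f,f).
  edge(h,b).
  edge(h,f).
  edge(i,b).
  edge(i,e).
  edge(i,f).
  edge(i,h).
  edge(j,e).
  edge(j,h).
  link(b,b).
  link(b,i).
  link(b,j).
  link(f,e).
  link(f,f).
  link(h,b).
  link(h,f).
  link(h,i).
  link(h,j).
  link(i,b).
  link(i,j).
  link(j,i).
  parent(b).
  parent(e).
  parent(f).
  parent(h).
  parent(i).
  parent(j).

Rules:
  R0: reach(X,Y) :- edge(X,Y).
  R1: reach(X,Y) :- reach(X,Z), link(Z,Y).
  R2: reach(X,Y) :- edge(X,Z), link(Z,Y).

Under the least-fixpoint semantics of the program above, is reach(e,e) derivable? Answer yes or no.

yes

round 1: derive reach(b,b) via R0 from edge(b,b)
round 1: derive reach(b,f) via R0 from edge(b,f)
round 1: derive reach(e,b) via R0 from edge(e,b)
round 1: derive reach(e,h) via R0 from edge(e,h)
round 1: derive reach(e,i) via R0 from edge(e,i)
round 1: derive reach(f,f) via R0 from edge(f,f)
round 1: derive reach(h,b) via R0 from edge(h,b)
round 1: derive reach(h,f) via R0 from edge(h,f)
round 1: derive reach(i,b) via R0 from edge(i,b)
round 1: derive reach(i,e) via R0 from edge(i,e)
round 1: derive reach(i,f) via R0 from edge(i,f)
round 1: derive reach(i,h) via R0 from edge(i,h)
round 1: derive reach(j,e) via R0 from edge(j,e)
round 1: derive reach(j,h) via R0 from edge(j,h)
round 1: derive reach(b,e) via R2 from edge(b,f), link(f,e)
round 1: derive reach(b,i) via R2 from edge(b,b), link(b,i)
round 1: derive reach(b,j) via R2 from edge(b,b), link(b,j)
round 1: derive reach(e,f) via R2 from edge(e,h), link(h,f)
round 1: derive reach(e,j) via R2 from edge(e,b), link(b,j)
round 1: derive reach(f,e) via R2 from edge(f,f), link(f,e)
round 1: derive reach(h,e) via R2 from edge(h,f), link(f,e)
round 1: derive reach(h,i) via R2 from edge(h,b), link(b,i)
round 1: derive reach(h,j) via R2 from edge(h,b), link(b,j)
round 1: derive reach(i,i) via R2 from edge(i,b), link(b,i)
round 1: derive reach(i,j) via R2 from edge(i,b), link(b,j)
round 1: derive reach(j,b) via R2 from edge(j,h), link(h,b)
round 1: derive reach(j,f) via R2 from edge(j,h), link(h,f)
round 1: derive reach(j,i) via R2 from edge(j,h), link(h,i)
round 1: derive reach(j,j) via R2 from edge(j,h), link(h,j)
round 2: derive reach(e,e) via R1 from reach(e,f), link(f,e)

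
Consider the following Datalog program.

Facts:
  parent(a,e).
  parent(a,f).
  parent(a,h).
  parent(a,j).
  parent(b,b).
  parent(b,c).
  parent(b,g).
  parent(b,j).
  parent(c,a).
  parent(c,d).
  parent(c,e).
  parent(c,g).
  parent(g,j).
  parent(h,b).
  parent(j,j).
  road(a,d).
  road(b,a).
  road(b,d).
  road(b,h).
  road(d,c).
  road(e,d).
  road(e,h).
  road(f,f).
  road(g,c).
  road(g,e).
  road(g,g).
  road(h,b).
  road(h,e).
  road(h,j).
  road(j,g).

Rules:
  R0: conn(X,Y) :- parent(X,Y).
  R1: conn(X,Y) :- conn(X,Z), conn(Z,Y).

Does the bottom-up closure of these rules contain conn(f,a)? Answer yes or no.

round 1: derive conn(a,e) via R0 from parent(a,e)
round 1: derive conn(a,f) via R0 from parent(a,f)
round 1: derive conn(a,h) via R0 from parent(a,h)
round 1: derive conn(a,j) via R0 from parent(a,j)
round 1: derive conn(b,b) via R0 from parent(b,b)
round 1: derive conn(b,c) via R0 from parent(b,c)
round 1: derive conn(b,g) via R0 from parent(b,g)
round 1: derive conn(b,j) via R0 from parent(b,j)
round 1: derive conn(c,a) via R0 from parent(c,a)
round 1: derive conn(c,d) via R0 from parent(c,d)
round 1: derive conn(c,e) via R0 from parent(c,e)
round 1: derive conn(c,g) via R0 from parent(c,g)
round 1: derive conn(g,j) via R0 from parent(g,j)
round 1: derive conn(h,b) via R0 from parent(h,b)
round 1: derive conn(j,j) via R0 from parent(j,j)
round 2: derive conn(a,b) via R1 from conn(a,h), conn(h,b)
round 2: derive conn(b,a) via R1 from conn(b,c), conn(c,a)
round 2: derive conn(b,d) via R1 from conn(b,c), conn(c,d)
round 2: derive conn(b,e) via R1 from conn(b,c), conn(c,e)
round 2: derive conn(c,f) via R1 from conn(c,a), conn(a,f)
round 2: derive conn(c,h) via R1 from conn(c,a), conn(a,h)
round 2: derive conn(c,j) via R1 from conn(c,a), conn(a,j)
round 2: derive conn(h,c) via R1 from conn(h,b), conn(b,c)
round 2: derive conn(h,g) via R1 from conn(h,b), conn(b,g)
round 2: derive conn(h,j) via R1 from conn(h,b), conn(b,j)
round 3: derive conn(a,a) via R1 from conn(a,b), conn(b,a)
round 3: derive conn(a,c) via R1 from conn(a,b), conn(b,c)
round 3: derive conn(a,d) via R1 from conn(a,b), conn(b,d)
round 3: derive conn(a,g) via R1 from conn(a,b), conn(b,g)
round 3: derive conn(b,f) via R1 from conn(b,a), conn(a,f)
round 3: derive conn(b,h) via R1 from conn(b,a), conn(a,h)
round 3: derive conn(c,b) via R1 from conn(c,a), conn(a,b)
round 3: derive conn(c,c) via R1 from conn(c,h), conn(h,c)
round 3: derive conn(h,a) via R1 from conn(h,b), conn(b,a)
round 3: derive conn(h,d) via R1 from conn(h,b), conn(b,d)
round 3: derive conn(h,e) via R1 from conn(h,b), conn(b,e)
round 3: derive conn(h,f) via R1 from conn(h,c), conn(c,f)
round 3: derive conn(h,h) via R1 from conn(h,c), conn(c,h)

no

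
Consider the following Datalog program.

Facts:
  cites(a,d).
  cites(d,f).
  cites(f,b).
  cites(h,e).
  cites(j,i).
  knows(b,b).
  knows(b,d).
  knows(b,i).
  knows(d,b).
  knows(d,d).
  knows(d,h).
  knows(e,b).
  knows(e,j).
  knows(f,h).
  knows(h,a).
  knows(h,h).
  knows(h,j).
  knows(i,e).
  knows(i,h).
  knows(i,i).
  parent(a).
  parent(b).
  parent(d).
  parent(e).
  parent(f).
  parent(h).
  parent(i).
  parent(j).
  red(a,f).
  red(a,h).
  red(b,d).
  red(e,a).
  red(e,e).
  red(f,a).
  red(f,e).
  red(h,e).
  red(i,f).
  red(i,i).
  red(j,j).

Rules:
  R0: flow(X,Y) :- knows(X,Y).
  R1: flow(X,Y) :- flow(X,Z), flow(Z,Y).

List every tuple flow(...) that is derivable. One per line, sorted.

flow(b,a)
flow(b,b)
flow(b,d)
flow(b,e)
flow(b,h)
flow(b,i)
flow(b,j)
flow(d,a)
flow(d,b)
flow(d,d)
flow(d,e)
flow(d,h)
flow(d,i)
flow(d,j)
flow(e,a)
flow(e,b)
flow(e,d)
flow(e,e)
flow(e,h)
flow(e,i)
flow(e,j)
flow(f,a)
flow(f,h)
flow(f,j)
flow(h,a)
flow(h,h)
flow(h,j)
flow(i,a)
flow(i,b)
flow(i,d)
flow(i,e)
flow(i,h)
flow(i,i)
flow(i,j)

round 1: derive flow(b,b) via R0 from knows(b,b)
round 1: derive flow(b,d) via R0 from knows(b,d)
round 1: derive flow(b,i) via R0 from knows(b,i)
round 1: derive flow(d,b) via R0 from knows(d,b)
round 1: derive flow(d,d) via R0 from knows(d,d)
round 1: derive flow(d,h) via R0 from knows(d,h)
round 1: derive flow(e,b) via R0 from knows(e,b)
round 1: derive flow(e,j) via R0 from knows(e,j)
round 1: derive flow(f,h) via R0 from knows(f,h)
round 1: derive flow(h,a) via R0 from knows(h,a)
round 1: derive flow(h,h) via R0 from knows(h,h)
round 1: derive flow(h,j) via R0 from knows(h,j)
round 1: derive flow(i,e) via R0 from knows(i,e)
round 1: derive flow(i,h) via R0 from knows(i,h)
round 1: derive flow(i,i) via R0 from knows(i,i)
round 2: derive flow(b,e) via R1 from flow(b,i), flow(i,e)
round 2: derive flow(b,h) via R1 from flow(b,d), flow(d,h)
round 2: derive flow(d,a) via R1 from flow(d,h), flow(h,a)
round 2: derive flow(d,i) via R1 from flow(d,b), flow(b,i)
round 2: derive flow(d,j) via R1 from flow(d,h), flow(h,j)
round 2: derive flow(e,d) via R1 from flow(e,b), flow(b,d)
round 2: derive flow(e,i) via R1 from flow(e,b), flow(b,i)
round 2: derive flow(f,a) via R1 from flow(f,h), flow(h,a)
round 2: derive flow(f,j) via R1 from flow(f,h), flow(h,j)
round 2: derive flow(i,a) via R1 from flow(i,h), flow(h,a)
round 2: derive flow(i,b) via R1 from flow(i,e), flow(e,b)
round 2: derive flow(i,j) via R1 from flow(i,e), flow(e,j)
round 3: derive flow(b,a) via R1 from flow(b,d), flow(d,a)
round 3: derive flow(b,j) via R1 from flow(b,d), flow(d,j)
round 3: derive flow(d,e) via R1 from flow(d,b), flow(b,e)
round 3: derive flow(e,a) via R1 from flow(e,d), flow(d,a)
round 3: derive flow(e,e) via R1 from flow(e,b), flow(b,e)
round 3: derive flow(e,h) via R1 from flow(e,b), flow(b,h)
round 3: derive flow(i,d) via R1 from flow(i,b), flow(b,d)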